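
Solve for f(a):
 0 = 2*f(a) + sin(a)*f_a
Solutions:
 f(a) = C1*(cos(a) + 1)/(cos(a) - 1)


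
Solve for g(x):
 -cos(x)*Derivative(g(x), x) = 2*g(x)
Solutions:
 g(x) = C1*(sin(x) - 1)/(sin(x) + 1)


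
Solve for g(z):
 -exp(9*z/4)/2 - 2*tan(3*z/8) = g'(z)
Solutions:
 g(z) = C1 - 2*exp(9*z/4)/9 + 16*log(cos(3*z/8))/3


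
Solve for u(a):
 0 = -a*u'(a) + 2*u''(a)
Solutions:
 u(a) = C1 + C2*erfi(a/2)


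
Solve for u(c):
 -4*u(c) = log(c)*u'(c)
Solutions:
 u(c) = C1*exp(-4*li(c))


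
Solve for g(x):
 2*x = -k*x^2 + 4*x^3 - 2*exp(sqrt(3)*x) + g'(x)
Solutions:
 g(x) = C1 + k*x^3/3 - x^4 + x^2 + 2*sqrt(3)*exp(sqrt(3)*x)/3


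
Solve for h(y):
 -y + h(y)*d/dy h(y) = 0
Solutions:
 h(y) = -sqrt(C1 + y^2)
 h(y) = sqrt(C1 + y^2)


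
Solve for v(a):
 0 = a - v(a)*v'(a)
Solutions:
 v(a) = -sqrt(C1 + a^2)
 v(a) = sqrt(C1 + a^2)


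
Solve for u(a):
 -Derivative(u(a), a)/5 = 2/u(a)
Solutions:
 u(a) = -sqrt(C1 - 20*a)
 u(a) = sqrt(C1 - 20*a)


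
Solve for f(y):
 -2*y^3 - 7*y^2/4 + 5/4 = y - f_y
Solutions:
 f(y) = C1 + y^4/2 + 7*y^3/12 + y^2/2 - 5*y/4


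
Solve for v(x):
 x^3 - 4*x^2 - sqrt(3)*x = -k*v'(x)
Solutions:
 v(x) = C1 - x^4/(4*k) + 4*x^3/(3*k) + sqrt(3)*x^2/(2*k)


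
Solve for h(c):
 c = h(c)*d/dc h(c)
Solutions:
 h(c) = -sqrt(C1 + c^2)
 h(c) = sqrt(C1 + c^2)


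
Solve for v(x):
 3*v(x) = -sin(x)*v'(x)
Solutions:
 v(x) = C1*(cos(x) + 1)^(3/2)/(cos(x) - 1)^(3/2)


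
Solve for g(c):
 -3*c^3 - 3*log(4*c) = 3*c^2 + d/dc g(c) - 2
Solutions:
 g(c) = C1 - 3*c^4/4 - c^3 - 3*c*log(c) - c*log(64) + 5*c


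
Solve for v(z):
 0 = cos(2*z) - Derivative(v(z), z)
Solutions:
 v(z) = C1 + sin(2*z)/2


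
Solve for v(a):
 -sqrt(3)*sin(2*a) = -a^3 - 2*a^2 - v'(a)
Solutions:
 v(a) = C1 - a^4/4 - 2*a^3/3 - sqrt(3)*cos(2*a)/2


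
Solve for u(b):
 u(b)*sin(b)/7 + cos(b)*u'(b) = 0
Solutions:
 u(b) = C1*cos(b)^(1/7)


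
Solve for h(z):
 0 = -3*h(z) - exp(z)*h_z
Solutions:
 h(z) = C1*exp(3*exp(-z))


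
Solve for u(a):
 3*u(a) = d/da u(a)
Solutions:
 u(a) = C1*exp(3*a)


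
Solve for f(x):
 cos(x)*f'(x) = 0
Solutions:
 f(x) = C1


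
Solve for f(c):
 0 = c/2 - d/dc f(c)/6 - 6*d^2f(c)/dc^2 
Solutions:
 f(c) = C1 + C2*exp(-c/36) + 3*c^2/2 - 108*c


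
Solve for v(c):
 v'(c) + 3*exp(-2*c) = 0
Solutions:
 v(c) = C1 + 3*exp(-2*c)/2


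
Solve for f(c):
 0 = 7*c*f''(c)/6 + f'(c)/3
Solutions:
 f(c) = C1 + C2*c^(5/7)


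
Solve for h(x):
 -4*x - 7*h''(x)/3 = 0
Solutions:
 h(x) = C1 + C2*x - 2*x^3/7


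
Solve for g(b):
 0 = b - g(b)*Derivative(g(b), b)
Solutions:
 g(b) = -sqrt(C1 + b^2)
 g(b) = sqrt(C1 + b^2)


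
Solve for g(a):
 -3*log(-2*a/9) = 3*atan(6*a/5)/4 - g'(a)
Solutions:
 g(a) = C1 + 3*a*log(-a) + 3*a*atan(6*a/5)/4 - 6*a*log(3) - 3*a + 3*a*log(2) - 5*log(36*a^2 + 25)/16


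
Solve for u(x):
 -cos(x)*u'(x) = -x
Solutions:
 u(x) = C1 + Integral(x/cos(x), x)


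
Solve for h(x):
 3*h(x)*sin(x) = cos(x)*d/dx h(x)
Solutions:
 h(x) = C1/cos(x)^3


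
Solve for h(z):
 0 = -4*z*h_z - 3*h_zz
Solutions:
 h(z) = C1 + C2*erf(sqrt(6)*z/3)


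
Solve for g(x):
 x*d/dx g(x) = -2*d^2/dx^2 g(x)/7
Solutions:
 g(x) = C1 + C2*erf(sqrt(7)*x/2)


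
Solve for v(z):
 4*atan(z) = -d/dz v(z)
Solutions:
 v(z) = C1 - 4*z*atan(z) + 2*log(z^2 + 1)


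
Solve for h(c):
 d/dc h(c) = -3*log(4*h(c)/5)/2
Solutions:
 2*Integral(1/(log(_y) - log(5) + 2*log(2)), (_y, h(c)))/3 = C1 - c


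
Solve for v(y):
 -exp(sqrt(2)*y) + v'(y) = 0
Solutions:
 v(y) = C1 + sqrt(2)*exp(sqrt(2)*y)/2


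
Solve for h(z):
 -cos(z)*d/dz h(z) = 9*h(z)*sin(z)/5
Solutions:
 h(z) = C1*cos(z)^(9/5)


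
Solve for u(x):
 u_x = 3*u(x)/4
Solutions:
 u(x) = C1*exp(3*x/4)


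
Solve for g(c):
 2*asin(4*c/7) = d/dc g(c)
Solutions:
 g(c) = C1 + 2*c*asin(4*c/7) + sqrt(49 - 16*c^2)/2


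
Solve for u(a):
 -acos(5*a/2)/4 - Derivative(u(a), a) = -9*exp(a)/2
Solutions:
 u(a) = C1 - a*acos(5*a/2)/4 + sqrt(4 - 25*a^2)/20 + 9*exp(a)/2


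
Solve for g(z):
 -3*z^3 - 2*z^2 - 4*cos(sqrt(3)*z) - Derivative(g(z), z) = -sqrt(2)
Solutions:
 g(z) = C1 - 3*z^4/4 - 2*z^3/3 + sqrt(2)*z - 4*sqrt(3)*sin(sqrt(3)*z)/3


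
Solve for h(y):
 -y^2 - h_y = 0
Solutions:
 h(y) = C1 - y^3/3


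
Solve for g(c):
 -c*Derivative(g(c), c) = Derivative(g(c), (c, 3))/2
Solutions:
 g(c) = C1 + Integral(C2*airyai(-2^(1/3)*c) + C3*airybi(-2^(1/3)*c), c)


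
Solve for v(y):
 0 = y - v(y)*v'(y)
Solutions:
 v(y) = -sqrt(C1 + y^2)
 v(y) = sqrt(C1 + y^2)


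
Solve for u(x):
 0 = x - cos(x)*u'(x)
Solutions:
 u(x) = C1 + Integral(x/cos(x), x)


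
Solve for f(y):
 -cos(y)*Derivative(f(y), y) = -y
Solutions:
 f(y) = C1 + Integral(y/cos(y), y)


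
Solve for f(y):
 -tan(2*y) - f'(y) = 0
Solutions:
 f(y) = C1 + log(cos(2*y))/2


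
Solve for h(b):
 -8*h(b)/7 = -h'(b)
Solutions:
 h(b) = C1*exp(8*b/7)


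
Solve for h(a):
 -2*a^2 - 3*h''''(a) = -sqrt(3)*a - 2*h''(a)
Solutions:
 h(a) = C1 + C2*a + C3*exp(-sqrt(6)*a/3) + C4*exp(sqrt(6)*a/3) + a^4/12 - sqrt(3)*a^3/12 + 3*a^2/2


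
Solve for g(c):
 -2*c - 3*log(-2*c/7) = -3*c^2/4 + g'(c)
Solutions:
 g(c) = C1 + c^3/4 - c^2 - 3*c*log(-c) + 3*c*(-log(2) + 1 + log(7))


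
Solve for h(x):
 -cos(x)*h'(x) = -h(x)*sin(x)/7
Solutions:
 h(x) = C1/cos(x)^(1/7)


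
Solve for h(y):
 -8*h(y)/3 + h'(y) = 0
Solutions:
 h(y) = C1*exp(8*y/3)


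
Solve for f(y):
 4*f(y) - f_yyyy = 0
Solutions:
 f(y) = C1*exp(-sqrt(2)*y) + C2*exp(sqrt(2)*y) + C3*sin(sqrt(2)*y) + C4*cos(sqrt(2)*y)


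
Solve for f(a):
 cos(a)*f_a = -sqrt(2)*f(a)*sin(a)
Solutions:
 f(a) = C1*cos(a)^(sqrt(2))


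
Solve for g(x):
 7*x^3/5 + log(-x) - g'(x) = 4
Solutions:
 g(x) = C1 + 7*x^4/20 + x*log(-x) - 5*x


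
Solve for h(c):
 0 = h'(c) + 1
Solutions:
 h(c) = C1 - c


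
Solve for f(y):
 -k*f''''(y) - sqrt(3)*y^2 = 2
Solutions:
 f(y) = C1 + C2*y + C3*y^2 + C4*y^3 - sqrt(3)*y^6/(360*k) - y^4/(12*k)


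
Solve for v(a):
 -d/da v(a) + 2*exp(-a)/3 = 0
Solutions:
 v(a) = C1 - 2*exp(-a)/3


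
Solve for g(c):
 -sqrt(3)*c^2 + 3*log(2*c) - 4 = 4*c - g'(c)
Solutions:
 g(c) = C1 + sqrt(3)*c^3/3 + 2*c^2 - 3*c*log(c) - c*log(8) + 7*c


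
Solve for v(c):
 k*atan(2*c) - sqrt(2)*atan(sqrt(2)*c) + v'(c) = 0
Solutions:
 v(c) = C1 - k*(c*atan(2*c) - log(4*c^2 + 1)/4) + sqrt(2)*(c*atan(sqrt(2)*c) - sqrt(2)*log(2*c^2 + 1)/4)


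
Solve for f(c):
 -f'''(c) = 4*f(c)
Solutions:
 f(c) = C3*exp(-2^(2/3)*c) + (C1*sin(2^(2/3)*sqrt(3)*c/2) + C2*cos(2^(2/3)*sqrt(3)*c/2))*exp(2^(2/3)*c/2)


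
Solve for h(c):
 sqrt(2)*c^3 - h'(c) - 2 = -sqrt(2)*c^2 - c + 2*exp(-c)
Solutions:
 h(c) = C1 + sqrt(2)*c^4/4 + sqrt(2)*c^3/3 + c^2/2 - 2*c + 2*exp(-c)


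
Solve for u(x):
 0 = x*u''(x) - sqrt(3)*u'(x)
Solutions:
 u(x) = C1 + C2*x^(1 + sqrt(3))


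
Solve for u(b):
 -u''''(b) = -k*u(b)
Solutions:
 u(b) = C1*exp(-b*k^(1/4)) + C2*exp(b*k^(1/4)) + C3*exp(-I*b*k^(1/4)) + C4*exp(I*b*k^(1/4))


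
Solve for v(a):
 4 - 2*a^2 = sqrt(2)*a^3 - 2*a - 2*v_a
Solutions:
 v(a) = C1 + sqrt(2)*a^4/8 + a^3/3 - a^2/2 - 2*a


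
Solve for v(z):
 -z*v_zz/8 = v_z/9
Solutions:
 v(z) = C1 + C2*z^(1/9)


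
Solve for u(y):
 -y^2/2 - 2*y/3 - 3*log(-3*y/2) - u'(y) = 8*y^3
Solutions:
 u(y) = C1 - 2*y^4 - y^3/6 - y^2/3 - 3*y*log(-y) + 3*y*(-log(3) + log(2) + 1)


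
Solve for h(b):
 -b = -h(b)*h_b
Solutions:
 h(b) = -sqrt(C1 + b^2)
 h(b) = sqrt(C1 + b^2)


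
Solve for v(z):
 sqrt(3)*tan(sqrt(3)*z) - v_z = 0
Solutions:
 v(z) = C1 - log(cos(sqrt(3)*z))


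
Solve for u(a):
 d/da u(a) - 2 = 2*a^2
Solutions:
 u(a) = C1 + 2*a^3/3 + 2*a


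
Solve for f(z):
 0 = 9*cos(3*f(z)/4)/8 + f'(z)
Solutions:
 9*z/8 - 2*log(sin(3*f(z)/4) - 1)/3 + 2*log(sin(3*f(z)/4) + 1)/3 = C1


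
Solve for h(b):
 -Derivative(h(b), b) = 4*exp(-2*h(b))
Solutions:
 h(b) = log(-sqrt(C1 - 8*b))
 h(b) = log(C1 - 8*b)/2


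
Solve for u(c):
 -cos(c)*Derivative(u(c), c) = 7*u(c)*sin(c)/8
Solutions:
 u(c) = C1*cos(c)^(7/8)


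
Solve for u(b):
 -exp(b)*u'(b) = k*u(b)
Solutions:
 u(b) = C1*exp(k*exp(-b))


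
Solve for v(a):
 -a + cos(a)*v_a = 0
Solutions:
 v(a) = C1 + Integral(a/cos(a), a)


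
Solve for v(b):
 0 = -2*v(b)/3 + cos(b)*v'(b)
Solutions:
 v(b) = C1*(sin(b) + 1)^(1/3)/(sin(b) - 1)^(1/3)


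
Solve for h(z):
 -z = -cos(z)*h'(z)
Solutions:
 h(z) = C1 + Integral(z/cos(z), z)


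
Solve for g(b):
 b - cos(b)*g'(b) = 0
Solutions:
 g(b) = C1 + Integral(b/cos(b), b)


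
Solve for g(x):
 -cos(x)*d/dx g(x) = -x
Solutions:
 g(x) = C1 + Integral(x/cos(x), x)


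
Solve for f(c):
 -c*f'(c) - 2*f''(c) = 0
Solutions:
 f(c) = C1 + C2*erf(c/2)


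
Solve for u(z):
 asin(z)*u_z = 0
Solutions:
 u(z) = C1


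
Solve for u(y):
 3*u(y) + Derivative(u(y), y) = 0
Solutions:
 u(y) = C1*exp(-3*y)


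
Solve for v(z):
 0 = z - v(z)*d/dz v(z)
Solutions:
 v(z) = -sqrt(C1 + z^2)
 v(z) = sqrt(C1 + z^2)


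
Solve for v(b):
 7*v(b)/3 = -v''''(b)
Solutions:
 v(b) = (C1*sin(sqrt(2)*3^(3/4)*7^(1/4)*b/6) + C2*cos(sqrt(2)*3^(3/4)*7^(1/4)*b/6))*exp(-sqrt(2)*3^(3/4)*7^(1/4)*b/6) + (C3*sin(sqrt(2)*3^(3/4)*7^(1/4)*b/6) + C4*cos(sqrt(2)*3^(3/4)*7^(1/4)*b/6))*exp(sqrt(2)*3^(3/4)*7^(1/4)*b/6)


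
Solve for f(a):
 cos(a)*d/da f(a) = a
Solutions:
 f(a) = C1 + Integral(a/cos(a), a)


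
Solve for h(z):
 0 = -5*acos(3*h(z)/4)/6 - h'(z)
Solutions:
 Integral(1/acos(3*_y/4), (_y, h(z))) = C1 - 5*z/6


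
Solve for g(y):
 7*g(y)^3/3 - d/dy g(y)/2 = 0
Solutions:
 g(y) = -sqrt(6)*sqrt(-1/(C1 + 14*y))/2
 g(y) = sqrt(6)*sqrt(-1/(C1 + 14*y))/2


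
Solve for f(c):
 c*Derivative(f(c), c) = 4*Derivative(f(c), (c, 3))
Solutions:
 f(c) = C1 + Integral(C2*airyai(2^(1/3)*c/2) + C3*airybi(2^(1/3)*c/2), c)


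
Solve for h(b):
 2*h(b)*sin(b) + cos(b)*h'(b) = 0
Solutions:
 h(b) = C1*cos(b)^2


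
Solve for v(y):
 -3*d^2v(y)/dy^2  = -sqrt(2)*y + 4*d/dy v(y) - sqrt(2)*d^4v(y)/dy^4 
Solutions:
 v(y) = C1 + C2*exp(-y*(sqrt(2)/(sqrt(2 - sqrt(2)/4) + sqrt(2))^(1/3) + 2*(sqrt(2 - sqrt(2)/4) + sqrt(2))^(1/3))/4)*sin(y*(-sqrt(6)/(sqrt(2 - sqrt(2)/4) + sqrt(2))^(1/3) + 2*sqrt(3)*(sqrt(2 - sqrt(2)/4) + sqrt(2))^(1/3))/4) + C3*exp(-y*(sqrt(2)/(sqrt(2 - sqrt(2)/4) + sqrt(2))^(1/3) + 2*(sqrt(2 - sqrt(2)/4) + sqrt(2))^(1/3))/4)*cos(y*(-sqrt(6)/(sqrt(2 - sqrt(2)/4) + sqrt(2))^(1/3) + 2*sqrt(3)*(sqrt(2 - sqrt(2)/4) + sqrt(2))^(1/3))/4) + C4*exp(y*(sqrt(2)/(2*(sqrt(2 - sqrt(2)/4) + sqrt(2))^(1/3)) + (sqrt(2 - sqrt(2)/4) + sqrt(2))^(1/3))) + sqrt(2)*y^2/8 - 3*sqrt(2)*y/16


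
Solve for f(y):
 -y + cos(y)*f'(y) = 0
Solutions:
 f(y) = C1 + Integral(y/cos(y), y)


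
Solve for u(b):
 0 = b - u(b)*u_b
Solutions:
 u(b) = -sqrt(C1 + b^2)
 u(b) = sqrt(C1 + b^2)


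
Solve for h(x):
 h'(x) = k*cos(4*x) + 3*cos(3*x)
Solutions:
 h(x) = C1 + k*sin(4*x)/4 + sin(3*x)


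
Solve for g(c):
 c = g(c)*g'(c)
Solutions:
 g(c) = -sqrt(C1 + c^2)
 g(c) = sqrt(C1 + c^2)


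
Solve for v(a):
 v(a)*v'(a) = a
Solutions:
 v(a) = -sqrt(C1 + a^2)
 v(a) = sqrt(C1 + a^2)


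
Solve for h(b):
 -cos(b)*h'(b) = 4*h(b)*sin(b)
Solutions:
 h(b) = C1*cos(b)^4


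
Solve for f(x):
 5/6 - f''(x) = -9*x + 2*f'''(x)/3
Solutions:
 f(x) = C1 + C2*x + C3*exp(-3*x/2) + 3*x^3/2 - 31*x^2/12


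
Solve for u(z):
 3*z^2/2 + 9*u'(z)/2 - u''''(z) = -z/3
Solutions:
 u(z) = C1 + C4*exp(6^(2/3)*z/2) - z^3/9 - z^2/27 + (C2*sin(3*2^(2/3)*3^(1/6)*z/4) + C3*cos(3*2^(2/3)*3^(1/6)*z/4))*exp(-6^(2/3)*z/4)


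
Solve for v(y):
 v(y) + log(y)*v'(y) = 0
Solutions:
 v(y) = C1*exp(-li(y))


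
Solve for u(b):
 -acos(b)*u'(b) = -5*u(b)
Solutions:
 u(b) = C1*exp(5*Integral(1/acos(b), b))


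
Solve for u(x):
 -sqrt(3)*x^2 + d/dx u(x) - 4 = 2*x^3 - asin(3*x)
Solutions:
 u(x) = C1 + x^4/2 + sqrt(3)*x^3/3 - x*asin(3*x) + 4*x - sqrt(1 - 9*x^2)/3


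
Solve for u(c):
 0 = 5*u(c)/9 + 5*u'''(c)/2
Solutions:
 u(c) = C3*exp(-6^(1/3)*c/3) + (C1*sin(2^(1/3)*3^(5/6)*c/6) + C2*cos(2^(1/3)*3^(5/6)*c/6))*exp(6^(1/3)*c/6)


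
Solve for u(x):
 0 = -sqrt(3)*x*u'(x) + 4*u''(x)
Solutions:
 u(x) = C1 + C2*erfi(sqrt(2)*3^(1/4)*x/4)


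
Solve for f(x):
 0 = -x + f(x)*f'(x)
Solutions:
 f(x) = -sqrt(C1 + x^2)
 f(x) = sqrt(C1 + x^2)


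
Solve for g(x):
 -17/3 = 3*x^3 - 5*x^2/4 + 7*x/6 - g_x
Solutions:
 g(x) = C1 + 3*x^4/4 - 5*x^3/12 + 7*x^2/12 + 17*x/3


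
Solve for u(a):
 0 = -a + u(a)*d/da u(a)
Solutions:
 u(a) = -sqrt(C1 + a^2)
 u(a) = sqrt(C1 + a^2)


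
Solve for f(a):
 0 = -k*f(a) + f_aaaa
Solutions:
 f(a) = C1*exp(-a*k^(1/4)) + C2*exp(a*k^(1/4)) + C3*exp(-I*a*k^(1/4)) + C4*exp(I*a*k^(1/4))


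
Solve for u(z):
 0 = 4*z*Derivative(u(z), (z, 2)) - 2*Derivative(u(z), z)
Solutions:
 u(z) = C1 + C2*z^(3/2)


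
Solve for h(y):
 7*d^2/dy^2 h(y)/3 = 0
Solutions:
 h(y) = C1 + C2*y


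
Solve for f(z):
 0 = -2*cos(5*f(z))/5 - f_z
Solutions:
 f(z) = -asin((C1 + exp(4*z))/(C1 - exp(4*z)))/5 + pi/5
 f(z) = asin((C1 + exp(4*z))/(C1 - exp(4*z)))/5


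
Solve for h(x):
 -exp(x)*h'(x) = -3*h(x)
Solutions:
 h(x) = C1*exp(-3*exp(-x))


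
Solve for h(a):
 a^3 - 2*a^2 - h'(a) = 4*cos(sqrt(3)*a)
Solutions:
 h(a) = C1 + a^4/4 - 2*a^3/3 - 4*sqrt(3)*sin(sqrt(3)*a)/3


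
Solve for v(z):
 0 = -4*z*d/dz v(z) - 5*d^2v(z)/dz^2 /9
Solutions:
 v(z) = C1 + C2*erf(3*sqrt(10)*z/5)


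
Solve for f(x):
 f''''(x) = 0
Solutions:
 f(x) = C1 + C2*x + C3*x^2 + C4*x^3


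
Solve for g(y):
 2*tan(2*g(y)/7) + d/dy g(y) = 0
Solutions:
 g(y) = -7*asin(C1*exp(-4*y/7))/2 + 7*pi/2
 g(y) = 7*asin(C1*exp(-4*y/7))/2


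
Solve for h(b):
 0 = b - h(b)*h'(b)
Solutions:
 h(b) = -sqrt(C1 + b^2)
 h(b) = sqrt(C1 + b^2)


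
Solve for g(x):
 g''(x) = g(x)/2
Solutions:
 g(x) = C1*exp(-sqrt(2)*x/2) + C2*exp(sqrt(2)*x/2)


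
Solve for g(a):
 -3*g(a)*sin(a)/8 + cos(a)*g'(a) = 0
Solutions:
 g(a) = C1/cos(a)^(3/8)


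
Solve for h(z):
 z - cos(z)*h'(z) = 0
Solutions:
 h(z) = C1 + Integral(z/cos(z), z)


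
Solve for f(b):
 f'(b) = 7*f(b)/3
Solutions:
 f(b) = C1*exp(7*b/3)


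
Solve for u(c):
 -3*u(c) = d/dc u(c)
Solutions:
 u(c) = C1*exp(-3*c)


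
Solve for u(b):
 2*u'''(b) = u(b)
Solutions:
 u(b) = C3*exp(2^(2/3)*b/2) + (C1*sin(2^(2/3)*sqrt(3)*b/4) + C2*cos(2^(2/3)*sqrt(3)*b/4))*exp(-2^(2/3)*b/4)


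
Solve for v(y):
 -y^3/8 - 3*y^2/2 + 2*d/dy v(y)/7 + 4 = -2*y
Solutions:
 v(y) = C1 + 7*y^4/64 + 7*y^3/4 - 7*y^2/2 - 14*y


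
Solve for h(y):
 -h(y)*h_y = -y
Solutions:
 h(y) = -sqrt(C1 + y^2)
 h(y) = sqrt(C1 + y^2)


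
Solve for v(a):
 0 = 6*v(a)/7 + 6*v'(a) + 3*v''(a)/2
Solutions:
 v(a) = C1*exp(2*a*(-1 + sqrt(42)/7)) + C2*exp(-2*a*(sqrt(42)/7 + 1))


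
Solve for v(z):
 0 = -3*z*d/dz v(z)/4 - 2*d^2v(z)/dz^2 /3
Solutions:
 v(z) = C1 + C2*erf(3*z/4)


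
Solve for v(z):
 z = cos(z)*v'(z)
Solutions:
 v(z) = C1 + Integral(z/cos(z), z)


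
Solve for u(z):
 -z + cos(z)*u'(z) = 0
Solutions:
 u(z) = C1 + Integral(z/cos(z), z)


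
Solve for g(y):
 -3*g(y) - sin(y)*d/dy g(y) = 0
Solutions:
 g(y) = C1*(cos(y) + 1)^(3/2)/(cos(y) - 1)^(3/2)


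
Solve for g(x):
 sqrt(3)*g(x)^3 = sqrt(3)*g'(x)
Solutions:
 g(x) = -sqrt(2)*sqrt(-1/(C1 + x))/2
 g(x) = sqrt(2)*sqrt(-1/(C1 + x))/2


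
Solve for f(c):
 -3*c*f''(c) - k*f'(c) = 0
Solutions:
 f(c) = C1 + c^(1 - re(k)/3)*(C2*sin(log(c)*Abs(im(k))/3) + C3*cos(log(c)*im(k)/3))


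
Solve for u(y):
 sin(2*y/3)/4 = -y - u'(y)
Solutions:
 u(y) = C1 - y^2/2 + 3*cos(2*y/3)/8


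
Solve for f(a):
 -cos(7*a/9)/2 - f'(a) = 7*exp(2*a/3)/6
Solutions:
 f(a) = C1 - 7*exp(2*a/3)/4 - 9*sin(7*a/9)/14


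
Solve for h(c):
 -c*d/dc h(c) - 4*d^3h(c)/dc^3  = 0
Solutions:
 h(c) = C1 + Integral(C2*airyai(-2^(1/3)*c/2) + C3*airybi(-2^(1/3)*c/2), c)


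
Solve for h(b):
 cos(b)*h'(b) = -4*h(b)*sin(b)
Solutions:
 h(b) = C1*cos(b)^4


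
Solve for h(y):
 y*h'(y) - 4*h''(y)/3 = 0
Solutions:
 h(y) = C1 + C2*erfi(sqrt(6)*y/4)


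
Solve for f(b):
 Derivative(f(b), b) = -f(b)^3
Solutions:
 f(b) = -sqrt(2)*sqrt(-1/(C1 - b))/2
 f(b) = sqrt(2)*sqrt(-1/(C1 - b))/2


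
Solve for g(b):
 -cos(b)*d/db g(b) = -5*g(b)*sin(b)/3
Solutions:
 g(b) = C1/cos(b)^(5/3)


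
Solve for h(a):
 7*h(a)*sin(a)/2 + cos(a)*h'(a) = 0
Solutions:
 h(a) = C1*cos(a)^(7/2)


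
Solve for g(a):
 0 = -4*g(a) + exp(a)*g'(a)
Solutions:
 g(a) = C1*exp(-4*exp(-a))


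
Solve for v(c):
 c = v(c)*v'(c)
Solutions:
 v(c) = -sqrt(C1 + c^2)
 v(c) = sqrt(C1 + c^2)


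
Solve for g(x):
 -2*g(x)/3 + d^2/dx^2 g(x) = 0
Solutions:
 g(x) = C1*exp(-sqrt(6)*x/3) + C2*exp(sqrt(6)*x/3)


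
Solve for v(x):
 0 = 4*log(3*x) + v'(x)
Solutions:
 v(x) = C1 - 4*x*log(x) - x*log(81) + 4*x


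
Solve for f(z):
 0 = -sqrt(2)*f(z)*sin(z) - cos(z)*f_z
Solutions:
 f(z) = C1*cos(z)^(sqrt(2))


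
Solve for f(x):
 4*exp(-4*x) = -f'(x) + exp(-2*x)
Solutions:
 f(x) = C1 - exp(-2*x)/2 + exp(-4*x)


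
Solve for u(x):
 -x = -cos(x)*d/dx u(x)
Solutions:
 u(x) = C1 + Integral(x/cos(x), x)


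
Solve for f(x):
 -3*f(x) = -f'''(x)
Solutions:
 f(x) = C3*exp(3^(1/3)*x) + (C1*sin(3^(5/6)*x/2) + C2*cos(3^(5/6)*x/2))*exp(-3^(1/3)*x/2)


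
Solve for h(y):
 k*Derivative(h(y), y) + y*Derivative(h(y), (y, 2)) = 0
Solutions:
 h(y) = C1 + y^(1 - re(k))*(C2*sin(log(y)*Abs(im(k))) + C3*cos(log(y)*im(k)))


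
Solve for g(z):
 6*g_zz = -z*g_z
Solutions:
 g(z) = C1 + C2*erf(sqrt(3)*z/6)


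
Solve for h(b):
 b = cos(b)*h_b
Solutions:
 h(b) = C1 + Integral(b/cos(b), b)


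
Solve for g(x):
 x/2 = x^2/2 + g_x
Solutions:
 g(x) = C1 - x^3/6 + x^2/4


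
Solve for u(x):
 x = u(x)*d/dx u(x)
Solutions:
 u(x) = -sqrt(C1 + x^2)
 u(x) = sqrt(C1 + x^2)


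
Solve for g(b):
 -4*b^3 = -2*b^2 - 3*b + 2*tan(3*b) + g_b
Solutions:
 g(b) = C1 - b^4 + 2*b^3/3 + 3*b^2/2 + 2*log(cos(3*b))/3


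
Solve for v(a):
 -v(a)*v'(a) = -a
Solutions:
 v(a) = -sqrt(C1 + a^2)
 v(a) = sqrt(C1 + a^2)


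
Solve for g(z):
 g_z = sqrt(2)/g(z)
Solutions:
 g(z) = -sqrt(C1 + 2*sqrt(2)*z)
 g(z) = sqrt(C1 + 2*sqrt(2)*z)


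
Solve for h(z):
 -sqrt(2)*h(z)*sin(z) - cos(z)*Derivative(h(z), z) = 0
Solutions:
 h(z) = C1*cos(z)^(sqrt(2))


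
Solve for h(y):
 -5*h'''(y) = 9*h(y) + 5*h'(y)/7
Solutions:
 h(y) = C1*exp(y*(-10*3^(2/3)*490^(1/3)/(3969 + sqrt(15755061))^(1/3) + 2100^(1/3)*(3969 + sqrt(15755061))^(1/3))/420)*sin(3^(1/6)*y*(30*490^(1/3)/(3969 + sqrt(15755061))^(1/3) + 3^(2/3)*700^(1/3)*(3969 + sqrt(15755061))^(1/3))/420) + C2*exp(y*(-10*3^(2/3)*490^(1/3)/(3969 + sqrt(15755061))^(1/3) + 2100^(1/3)*(3969 + sqrt(15755061))^(1/3))/420)*cos(3^(1/6)*y*(30*490^(1/3)/(3969 + sqrt(15755061))^(1/3) + 3^(2/3)*700^(1/3)*(3969 + sqrt(15755061))^(1/3))/420) + C3*exp(-y*(-10*3^(2/3)*490^(1/3)/(3969 + sqrt(15755061))^(1/3) + 2100^(1/3)*(3969 + sqrt(15755061))^(1/3))/210)


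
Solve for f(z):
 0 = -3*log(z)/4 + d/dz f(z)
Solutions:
 f(z) = C1 + 3*z*log(z)/4 - 3*z/4


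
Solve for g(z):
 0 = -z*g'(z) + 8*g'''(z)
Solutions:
 g(z) = C1 + Integral(C2*airyai(z/2) + C3*airybi(z/2), z)


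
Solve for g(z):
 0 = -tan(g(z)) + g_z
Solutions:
 g(z) = pi - asin(C1*exp(z))
 g(z) = asin(C1*exp(z))


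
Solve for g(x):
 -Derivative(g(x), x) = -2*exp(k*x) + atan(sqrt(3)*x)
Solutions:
 g(x) = C1 - x*atan(sqrt(3)*x) + 2*Piecewise((exp(k*x)/k, Ne(k, 0)), (x, True)) + sqrt(3)*log(3*x^2 + 1)/6


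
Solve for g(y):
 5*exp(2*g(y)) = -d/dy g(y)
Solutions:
 g(y) = log(-sqrt(-1/(C1 - 5*y))) - log(2)/2
 g(y) = log(-1/(C1 - 5*y))/2 - log(2)/2


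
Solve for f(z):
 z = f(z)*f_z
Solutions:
 f(z) = -sqrt(C1 + z^2)
 f(z) = sqrt(C1 + z^2)


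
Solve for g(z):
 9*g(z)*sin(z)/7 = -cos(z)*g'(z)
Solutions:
 g(z) = C1*cos(z)^(9/7)


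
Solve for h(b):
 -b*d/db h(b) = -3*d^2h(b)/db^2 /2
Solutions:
 h(b) = C1 + C2*erfi(sqrt(3)*b/3)


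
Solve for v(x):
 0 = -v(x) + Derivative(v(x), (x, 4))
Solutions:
 v(x) = C1*exp(-x) + C2*exp(x) + C3*sin(x) + C4*cos(x)


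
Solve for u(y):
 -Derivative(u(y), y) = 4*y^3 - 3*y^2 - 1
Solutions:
 u(y) = C1 - y^4 + y^3 + y


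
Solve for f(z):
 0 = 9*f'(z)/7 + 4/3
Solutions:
 f(z) = C1 - 28*z/27


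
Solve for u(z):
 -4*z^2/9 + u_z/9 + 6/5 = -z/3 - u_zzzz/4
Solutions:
 u(z) = C1 + C4*exp(-2^(2/3)*3^(1/3)*z/3) + 4*z^3/3 - 3*z^2/2 - 54*z/5 + (C2*sin(2^(2/3)*3^(5/6)*z/6) + C3*cos(2^(2/3)*3^(5/6)*z/6))*exp(2^(2/3)*3^(1/3)*z/6)


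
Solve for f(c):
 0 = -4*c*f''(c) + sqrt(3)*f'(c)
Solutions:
 f(c) = C1 + C2*c^(sqrt(3)/4 + 1)


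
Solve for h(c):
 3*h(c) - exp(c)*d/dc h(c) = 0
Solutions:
 h(c) = C1*exp(-3*exp(-c))


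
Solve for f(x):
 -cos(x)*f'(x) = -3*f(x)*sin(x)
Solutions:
 f(x) = C1/cos(x)^3


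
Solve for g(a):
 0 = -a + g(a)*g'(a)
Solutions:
 g(a) = -sqrt(C1 + a^2)
 g(a) = sqrt(C1 + a^2)


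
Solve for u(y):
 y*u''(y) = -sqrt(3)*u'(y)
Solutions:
 u(y) = C1 + C2*y^(1 - sqrt(3))


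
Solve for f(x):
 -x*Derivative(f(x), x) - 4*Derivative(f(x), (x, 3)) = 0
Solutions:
 f(x) = C1 + Integral(C2*airyai(-2^(1/3)*x/2) + C3*airybi(-2^(1/3)*x/2), x)


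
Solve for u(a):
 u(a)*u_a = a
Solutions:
 u(a) = -sqrt(C1 + a^2)
 u(a) = sqrt(C1 + a^2)


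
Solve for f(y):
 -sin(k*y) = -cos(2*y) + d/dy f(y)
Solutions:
 f(y) = C1 + sin(2*y)/2 + cos(k*y)/k


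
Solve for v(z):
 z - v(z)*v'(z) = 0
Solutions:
 v(z) = -sqrt(C1 + z^2)
 v(z) = sqrt(C1 + z^2)


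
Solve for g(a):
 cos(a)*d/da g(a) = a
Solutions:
 g(a) = C1 + Integral(a/cos(a), a)


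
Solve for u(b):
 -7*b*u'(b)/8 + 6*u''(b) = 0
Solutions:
 u(b) = C1 + C2*erfi(sqrt(42)*b/24)


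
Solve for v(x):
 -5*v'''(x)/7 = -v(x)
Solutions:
 v(x) = C3*exp(5^(2/3)*7^(1/3)*x/5) + (C1*sin(sqrt(3)*5^(2/3)*7^(1/3)*x/10) + C2*cos(sqrt(3)*5^(2/3)*7^(1/3)*x/10))*exp(-5^(2/3)*7^(1/3)*x/10)


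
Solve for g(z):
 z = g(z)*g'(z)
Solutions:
 g(z) = -sqrt(C1 + z^2)
 g(z) = sqrt(C1 + z^2)


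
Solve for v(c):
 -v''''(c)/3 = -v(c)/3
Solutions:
 v(c) = C1*exp(-c) + C2*exp(c) + C3*sin(c) + C4*cos(c)


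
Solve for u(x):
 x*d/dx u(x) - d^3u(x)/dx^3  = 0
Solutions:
 u(x) = C1 + Integral(C2*airyai(x) + C3*airybi(x), x)


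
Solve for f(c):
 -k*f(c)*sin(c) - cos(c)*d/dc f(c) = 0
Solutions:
 f(c) = C1*exp(k*log(cos(c)))


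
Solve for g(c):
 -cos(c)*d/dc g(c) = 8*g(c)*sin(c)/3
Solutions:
 g(c) = C1*cos(c)^(8/3)


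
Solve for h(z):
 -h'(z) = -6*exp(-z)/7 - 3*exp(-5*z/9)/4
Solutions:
 h(z) = C1 - 6*exp(-z)/7 - 27*exp(-5*z/9)/20


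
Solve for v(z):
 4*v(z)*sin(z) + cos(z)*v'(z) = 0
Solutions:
 v(z) = C1*cos(z)^4


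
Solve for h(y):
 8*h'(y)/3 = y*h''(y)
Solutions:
 h(y) = C1 + C2*y^(11/3)


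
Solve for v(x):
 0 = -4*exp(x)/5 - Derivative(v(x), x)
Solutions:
 v(x) = C1 - 4*exp(x)/5


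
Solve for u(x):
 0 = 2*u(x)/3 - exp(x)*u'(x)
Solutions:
 u(x) = C1*exp(-2*exp(-x)/3)


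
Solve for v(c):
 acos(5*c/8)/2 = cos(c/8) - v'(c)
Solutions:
 v(c) = C1 - c*acos(5*c/8)/2 + sqrt(64 - 25*c^2)/10 + 8*sin(c/8)


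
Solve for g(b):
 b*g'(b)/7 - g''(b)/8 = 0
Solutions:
 g(b) = C1 + C2*erfi(2*sqrt(7)*b/7)


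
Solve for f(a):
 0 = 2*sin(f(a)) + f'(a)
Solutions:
 f(a) = -acos((-C1 - exp(4*a))/(C1 - exp(4*a))) + 2*pi
 f(a) = acos((-C1 - exp(4*a))/(C1 - exp(4*a)))


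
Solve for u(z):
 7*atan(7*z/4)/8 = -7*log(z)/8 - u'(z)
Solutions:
 u(z) = C1 - 7*z*log(z)/8 - 7*z*atan(7*z/4)/8 + 7*z/8 + log(49*z^2 + 16)/4


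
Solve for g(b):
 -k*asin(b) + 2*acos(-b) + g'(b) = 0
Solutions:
 g(b) = C1 - 2*b*acos(-b) + k*(b*asin(b) + sqrt(1 - b^2)) - 2*sqrt(1 - b^2)


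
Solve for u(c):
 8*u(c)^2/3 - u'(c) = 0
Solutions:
 u(c) = -3/(C1 + 8*c)


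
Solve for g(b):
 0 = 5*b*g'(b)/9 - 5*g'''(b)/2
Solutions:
 g(b) = C1 + Integral(C2*airyai(6^(1/3)*b/3) + C3*airybi(6^(1/3)*b/3), b)


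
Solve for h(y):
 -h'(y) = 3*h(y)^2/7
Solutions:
 h(y) = 7/(C1 + 3*y)


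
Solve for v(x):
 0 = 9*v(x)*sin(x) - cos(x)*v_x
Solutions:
 v(x) = C1/cos(x)^9


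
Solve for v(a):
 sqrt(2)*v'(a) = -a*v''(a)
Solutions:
 v(a) = C1 + C2*a^(1 - sqrt(2))


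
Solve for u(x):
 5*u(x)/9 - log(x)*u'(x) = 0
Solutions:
 u(x) = C1*exp(5*li(x)/9)


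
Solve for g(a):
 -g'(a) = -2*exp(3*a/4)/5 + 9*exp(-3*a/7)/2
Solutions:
 g(a) = C1 + 8*exp(3*a/4)/15 + 21*exp(-3*a/7)/2


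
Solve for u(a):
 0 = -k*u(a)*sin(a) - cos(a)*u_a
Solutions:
 u(a) = C1*exp(k*log(cos(a)))


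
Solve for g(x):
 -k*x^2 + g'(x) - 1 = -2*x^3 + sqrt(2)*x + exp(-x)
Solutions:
 g(x) = C1 + k*x^3/3 - x^4/2 + sqrt(2)*x^2/2 + x - exp(-x)


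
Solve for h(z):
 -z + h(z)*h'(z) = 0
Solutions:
 h(z) = -sqrt(C1 + z^2)
 h(z) = sqrt(C1 + z^2)


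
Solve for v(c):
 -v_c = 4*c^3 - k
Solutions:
 v(c) = C1 - c^4 + c*k


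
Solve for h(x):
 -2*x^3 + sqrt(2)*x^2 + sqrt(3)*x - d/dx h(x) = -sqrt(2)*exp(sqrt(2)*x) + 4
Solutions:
 h(x) = C1 - x^4/2 + sqrt(2)*x^3/3 + sqrt(3)*x^2/2 - 4*x + exp(sqrt(2)*x)


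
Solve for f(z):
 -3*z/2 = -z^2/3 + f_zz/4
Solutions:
 f(z) = C1 + C2*z + z^4/9 - z^3


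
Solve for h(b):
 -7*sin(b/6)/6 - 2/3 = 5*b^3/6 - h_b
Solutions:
 h(b) = C1 + 5*b^4/24 + 2*b/3 - 7*cos(b/6)


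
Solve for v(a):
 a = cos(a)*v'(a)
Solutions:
 v(a) = C1 + Integral(a/cos(a), a)


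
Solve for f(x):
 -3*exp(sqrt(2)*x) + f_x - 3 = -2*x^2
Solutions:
 f(x) = C1 - 2*x^3/3 + 3*x + 3*sqrt(2)*exp(sqrt(2)*x)/2


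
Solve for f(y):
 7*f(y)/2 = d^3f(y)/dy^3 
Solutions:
 f(y) = C3*exp(2^(2/3)*7^(1/3)*y/2) + (C1*sin(2^(2/3)*sqrt(3)*7^(1/3)*y/4) + C2*cos(2^(2/3)*sqrt(3)*7^(1/3)*y/4))*exp(-2^(2/3)*7^(1/3)*y/4)


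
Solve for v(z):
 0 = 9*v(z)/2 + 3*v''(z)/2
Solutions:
 v(z) = C1*sin(sqrt(3)*z) + C2*cos(sqrt(3)*z)


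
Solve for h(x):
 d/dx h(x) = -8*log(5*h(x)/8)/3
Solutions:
 -3*Integral(1/(-log(_y) - log(5) + 3*log(2)), (_y, h(x)))/8 = C1 - x


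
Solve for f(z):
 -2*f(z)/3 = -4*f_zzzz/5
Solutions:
 f(z) = C1*exp(-5^(1/4)*6^(3/4)*z/6) + C2*exp(5^(1/4)*6^(3/4)*z/6) + C3*sin(5^(1/4)*6^(3/4)*z/6) + C4*cos(5^(1/4)*6^(3/4)*z/6)


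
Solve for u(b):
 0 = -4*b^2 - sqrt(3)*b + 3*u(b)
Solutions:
 u(b) = b*(4*b + sqrt(3))/3


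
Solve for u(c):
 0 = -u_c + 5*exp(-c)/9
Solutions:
 u(c) = C1 - 5*exp(-c)/9


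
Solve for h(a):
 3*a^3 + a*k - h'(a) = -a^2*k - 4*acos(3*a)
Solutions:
 h(a) = C1 + 3*a^4/4 + a^3*k/3 + a^2*k/2 + 4*a*acos(3*a) - 4*sqrt(1 - 9*a^2)/3


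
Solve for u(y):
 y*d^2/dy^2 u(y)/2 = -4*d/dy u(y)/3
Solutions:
 u(y) = C1 + C2/y^(5/3)


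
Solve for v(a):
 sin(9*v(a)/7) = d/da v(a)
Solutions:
 -a + 7*log(cos(9*v(a)/7) - 1)/18 - 7*log(cos(9*v(a)/7) + 1)/18 = C1


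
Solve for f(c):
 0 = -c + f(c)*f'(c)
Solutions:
 f(c) = -sqrt(C1 + c^2)
 f(c) = sqrt(C1 + c^2)


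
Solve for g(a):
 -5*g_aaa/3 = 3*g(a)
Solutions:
 g(a) = C3*exp(-15^(2/3)*a/5) + (C1*sin(3*3^(1/6)*5^(2/3)*a/10) + C2*cos(3*3^(1/6)*5^(2/3)*a/10))*exp(15^(2/3)*a/10)


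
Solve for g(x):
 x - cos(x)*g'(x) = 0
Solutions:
 g(x) = C1 + Integral(x/cos(x), x)


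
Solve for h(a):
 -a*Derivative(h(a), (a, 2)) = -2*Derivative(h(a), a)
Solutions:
 h(a) = C1 + C2*a^3


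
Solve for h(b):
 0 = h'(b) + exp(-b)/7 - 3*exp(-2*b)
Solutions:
 h(b) = C1 + exp(-b)/7 - 3*exp(-2*b)/2


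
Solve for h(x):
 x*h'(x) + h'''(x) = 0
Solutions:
 h(x) = C1 + Integral(C2*airyai(-x) + C3*airybi(-x), x)


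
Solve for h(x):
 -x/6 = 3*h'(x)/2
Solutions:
 h(x) = C1 - x^2/18


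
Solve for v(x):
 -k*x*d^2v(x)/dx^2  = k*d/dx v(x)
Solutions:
 v(x) = C1 + C2*log(x)


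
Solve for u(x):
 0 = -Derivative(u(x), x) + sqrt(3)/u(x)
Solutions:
 u(x) = -sqrt(C1 + 2*sqrt(3)*x)
 u(x) = sqrt(C1 + 2*sqrt(3)*x)


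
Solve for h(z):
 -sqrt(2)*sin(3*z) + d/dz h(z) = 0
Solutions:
 h(z) = C1 - sqrt(2)*cos(3*z)/3


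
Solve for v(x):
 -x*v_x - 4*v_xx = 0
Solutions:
 v(x) = C1 + C2*erf(sqrt(2)*x/4)


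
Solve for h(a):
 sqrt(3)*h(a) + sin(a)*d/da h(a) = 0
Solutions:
 h(a) = C1*(cos(a) + 1)^(sqrt(3)/2)/(cos(a) - 1)^(sqrt(3)/2)


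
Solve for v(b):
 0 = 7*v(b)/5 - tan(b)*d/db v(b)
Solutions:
 v(b) = C1*sin(b)^(7/5)


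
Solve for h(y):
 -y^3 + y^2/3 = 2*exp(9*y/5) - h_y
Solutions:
 h(y) = C1 + y^4/4 - y^3/9 + 10*exp(9*y/5)/9


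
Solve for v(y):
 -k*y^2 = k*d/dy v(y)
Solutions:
 v(y) = C1 - y^3/3


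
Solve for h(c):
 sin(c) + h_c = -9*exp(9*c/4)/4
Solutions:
 h(c) = C1 - exp(c)^(9/4) + cos(c)


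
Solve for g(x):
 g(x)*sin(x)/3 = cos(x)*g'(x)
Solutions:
 g(x) = C1/cos(x)^(1/3)


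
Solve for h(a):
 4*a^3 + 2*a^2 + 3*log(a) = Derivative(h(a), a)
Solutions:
 h(a) = C1 + a^4 + 2*a^3/3 + 3*a*log(a) - 3*a


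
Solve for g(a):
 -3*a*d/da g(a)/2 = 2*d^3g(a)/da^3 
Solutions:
 g(a) = C1 + Integral(C2*airyai(-6^(1/3)*a/2) + C3*airybi(-6^(1/3)*a/2), a)


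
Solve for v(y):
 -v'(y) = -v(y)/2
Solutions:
 v(y) = C1*exp(y/2)


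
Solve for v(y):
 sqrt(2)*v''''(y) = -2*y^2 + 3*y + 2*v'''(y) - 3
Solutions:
 v(y) = C1 + C2*y + C3*y^2 + C4*exp(sqrt(2)*y) + y^5/60 + y^4*(-3 + 2*sqrt(2))/48 + y^3*(10 - 3*sqrt(2))/24


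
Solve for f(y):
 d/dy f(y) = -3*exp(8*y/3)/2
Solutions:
 f(y) = C1 - 9*exp(8*y/3)/16


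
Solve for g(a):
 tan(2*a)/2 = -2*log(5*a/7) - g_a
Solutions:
 g(a) = C1 - 2*a*log(a) - 2*a*log(5) + 2*a + 2*a*log(7) + log(cos(2*a))/4


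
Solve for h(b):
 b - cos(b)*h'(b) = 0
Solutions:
 h(b) = C1 + Integral(b/cos(b), b)


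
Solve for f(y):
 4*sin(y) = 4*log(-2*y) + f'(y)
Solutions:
 f(y) = C1 - 4*y*log(-y) - 4*y*log(2) + 4*y - 4*cos(y)


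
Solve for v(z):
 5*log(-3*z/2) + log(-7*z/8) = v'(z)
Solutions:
 v(z) = C1 + 6*z*log(-z) + z*(-6 - 8*log(2) + log(1701))


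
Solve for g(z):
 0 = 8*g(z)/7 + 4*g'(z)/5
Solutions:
 g(z) = C1*exp(-10*z/7)


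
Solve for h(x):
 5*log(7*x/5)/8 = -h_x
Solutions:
 h(x) = C1 - 5*x*log(x)/8 - 5*x*log(7)/8 + 5*x/8 + 5*x*log(5)/8


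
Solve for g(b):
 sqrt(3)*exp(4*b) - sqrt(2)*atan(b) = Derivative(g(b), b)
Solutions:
 g(b) = C1 - sqrt(2)*(b*atan(b) - log(b^2 + 1)/2) + sqrt(3)*exp(4*b)/4


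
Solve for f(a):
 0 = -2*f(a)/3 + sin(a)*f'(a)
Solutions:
 f(a) = C1*(cos(a) - 1)^(1/3)/(cos(a) + 1)^(1/3)


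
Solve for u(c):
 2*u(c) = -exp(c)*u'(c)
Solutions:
 u(c) = C1*exp(2*exp(-c))


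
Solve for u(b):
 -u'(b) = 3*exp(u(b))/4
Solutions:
 u(b) = log(1/(C1 + 3*b)) + 2*log(2)


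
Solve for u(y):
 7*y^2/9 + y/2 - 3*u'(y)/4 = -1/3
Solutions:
 u(y) = C1 + 28*y^3/81 + y^2/3 + 4*y/9


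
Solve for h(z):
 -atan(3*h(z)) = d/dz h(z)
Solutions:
 Integral(1/atan(3*_y), (_y, h(z))) = C1 - z


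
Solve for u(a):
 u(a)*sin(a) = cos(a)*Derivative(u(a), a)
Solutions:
 u(a) = C1/cos(a)


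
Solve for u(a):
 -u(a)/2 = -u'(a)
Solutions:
 u(a) = C1*exp(a/2)


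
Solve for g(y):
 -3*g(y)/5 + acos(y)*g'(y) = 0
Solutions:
 g(y) = C1*exp(3*Integral(1/acos(y), y)/5)


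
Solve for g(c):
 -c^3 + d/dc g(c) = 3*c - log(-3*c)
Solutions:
 g(c) = C1 + c^4/4 + 3*c^2/2 - c*log(-c) + c*(1 - log(3))


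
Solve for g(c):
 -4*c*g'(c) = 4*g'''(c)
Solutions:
 g(c) = C1 + Integral(C2*airyai(-c) + C3*airybi(-c), c)


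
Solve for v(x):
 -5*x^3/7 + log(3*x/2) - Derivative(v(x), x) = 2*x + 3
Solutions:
 v(x) = C1 - 5*x^4/28 - x^2 + x*log(x) - 4*x + x*log(3/2)


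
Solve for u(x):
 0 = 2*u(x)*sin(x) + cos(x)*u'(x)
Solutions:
 u(x) = C1*cos(x)^2


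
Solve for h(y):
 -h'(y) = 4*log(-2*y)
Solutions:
 h(y) = C1 - 4*y*log(-y) + 4*y*(1 - log(2))


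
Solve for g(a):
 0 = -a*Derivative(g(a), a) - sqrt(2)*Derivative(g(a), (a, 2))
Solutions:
 g(a) = C1 + C2*erf(2^(1/4)*a/2)


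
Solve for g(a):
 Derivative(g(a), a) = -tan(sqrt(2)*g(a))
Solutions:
 g(a) = sqrt(2)*(pi - asin(C1*exp(-sqrt(2)*a)))/2
 g(a) = sqrt(2)*asin(C1*exp(-sqrt(2)*a))/2


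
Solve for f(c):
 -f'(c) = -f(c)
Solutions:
 f(c) = C1*exp(c)


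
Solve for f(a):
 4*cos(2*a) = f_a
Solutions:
 f(a) = C1 + 2*sin(2*a)


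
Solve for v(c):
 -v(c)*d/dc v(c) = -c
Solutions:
 v(c) = -sqrt(C1 + c^2)
 v(c) = sqrt(C1 + c^2)


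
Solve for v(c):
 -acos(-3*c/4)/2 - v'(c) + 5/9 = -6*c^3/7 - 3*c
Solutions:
 v(c) = C1 + 3*c^4/14 + 3*c^2/2 - c*acos(-3*c/4)/2 + 5*c/9 - sqrt(16 - 9*c^2)/6


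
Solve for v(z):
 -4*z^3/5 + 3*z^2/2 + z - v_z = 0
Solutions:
 v(z) = C1 - z^4/5 + z^3/2 + z^2/2


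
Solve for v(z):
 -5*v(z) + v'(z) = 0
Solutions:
 v(z) = C1*exp(5*z)


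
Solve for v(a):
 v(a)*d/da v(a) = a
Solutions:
 v(a) = -sqrt(C1 + a^2)
 v(a) = sqrt(C1 + a^2)


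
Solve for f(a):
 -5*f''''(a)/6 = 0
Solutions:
 f(a) = C1 + C2*a + C3*a^2 + C4*a^3


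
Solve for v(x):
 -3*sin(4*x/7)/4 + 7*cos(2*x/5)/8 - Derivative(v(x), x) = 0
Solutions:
 v(x) = C1 + 35*sin(2*x/5)/16 + 21*cos(4*x/7)/16


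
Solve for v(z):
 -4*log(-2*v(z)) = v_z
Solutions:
 Integral(1/(log(-_y) + log(2)), (_y, v(z)))/4 = C1 - z


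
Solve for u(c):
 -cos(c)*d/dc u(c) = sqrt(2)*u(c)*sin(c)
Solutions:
 u(c) = C1*cos(c)^(sqrt(2))


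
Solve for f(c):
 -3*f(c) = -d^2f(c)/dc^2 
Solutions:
 f(c) = C1*exp(-sqrt(3)*c) + C2*exp(sqrt(3)*c)


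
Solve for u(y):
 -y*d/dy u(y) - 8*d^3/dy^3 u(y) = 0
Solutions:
 u(y) = C1 + Integral(C2*airyai(-y/2) + C3*airybi(-y/2), y)


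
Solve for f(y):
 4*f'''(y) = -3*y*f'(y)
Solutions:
 f(y) = C1 + Integral(C2*airyai(-6^(1/3)*y/2) + C3*airybi(-6^(1/3)*y/2), y)


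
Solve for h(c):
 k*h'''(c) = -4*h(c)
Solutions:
 h(c) = C1*exp(2^(2/3)*c*(-1/k)^(1/3)) + C2*exp(2^(2/3)*c*(-1/k)^(1/3)*(-1 + sqrt(3)*I)/2) + C3*exp(-2^(2/3)*c*(-1/k)^(1/3)*(1 + sqrt(3)*I)/2)


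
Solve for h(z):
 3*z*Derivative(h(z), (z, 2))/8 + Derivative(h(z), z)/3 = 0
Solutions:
 h(z) = C1 + C2*z^(1/9)


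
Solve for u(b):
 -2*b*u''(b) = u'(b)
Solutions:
 u(b) = C1 + C2*sqrt(b)


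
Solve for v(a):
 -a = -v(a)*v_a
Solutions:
 v(a) = -sqrt(C1 + a^2)
 v(a) = sqrt(C1 + a^2)


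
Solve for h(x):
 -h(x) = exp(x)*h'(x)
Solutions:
 h(x) = C1*exp(exp(-x))


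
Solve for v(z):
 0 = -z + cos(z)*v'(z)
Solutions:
 v(z) = C1 + Integral(z/cos(z), z)


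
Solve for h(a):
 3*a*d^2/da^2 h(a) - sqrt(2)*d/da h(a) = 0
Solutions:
 h(a) = C1 + C2*a^(sqrt(2)/3 + 1)


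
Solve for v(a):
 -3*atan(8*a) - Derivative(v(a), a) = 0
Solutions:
 v(a) = C1 - 3*a*atan(8*a) + 3*log(64*a^2 + 1)/16


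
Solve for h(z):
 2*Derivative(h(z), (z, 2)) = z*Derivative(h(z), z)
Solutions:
 h(z) = C1 + C2*erfi(z/2)


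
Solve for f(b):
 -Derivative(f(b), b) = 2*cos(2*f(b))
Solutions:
 f(b) = -asin((C1 + exp(8*b))/(C1 - exp(8*b)))/2 + pi/2
 f(b) = asin((C1 + exp(8*b))/(C1 - exp(8*b)))/2


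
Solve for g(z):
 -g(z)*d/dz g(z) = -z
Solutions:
 g(z) = -sqrt(C1 + z^2)
 g(z) = sqrt(C1 + z^2)


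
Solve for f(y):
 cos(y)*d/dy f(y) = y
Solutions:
 f(y) = C1 + Integral(y/cos(y), y)


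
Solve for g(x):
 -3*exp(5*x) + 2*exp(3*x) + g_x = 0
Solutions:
 g(x) = C1 + 3*exp(5*x)/5 - 2*exp(3*x)/3


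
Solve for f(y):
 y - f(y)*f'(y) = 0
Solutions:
 f(y) = -sqrt(C1 + y^2)
 f(y) = sqrt(C1 + y^2)


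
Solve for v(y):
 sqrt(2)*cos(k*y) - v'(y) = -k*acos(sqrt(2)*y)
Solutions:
 v(y) = C1 + k*(y*acos(sqrt(2)*y) - sqrt(2)*sqrt(1 - 2*y^2)/2) + sqrt(2)*Piecewise((sin(k*y)/k, Ne(k, 0)), (y, True))


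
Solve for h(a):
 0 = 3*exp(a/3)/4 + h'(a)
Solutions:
 h(a) = C1 - 9*exp(a/3)/4


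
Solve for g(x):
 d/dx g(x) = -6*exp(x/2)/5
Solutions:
 g(x) = C1 - 12*exp(x/2)/5


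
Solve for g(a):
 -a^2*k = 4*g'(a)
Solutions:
 g(a) = C1 - a^3*k/12


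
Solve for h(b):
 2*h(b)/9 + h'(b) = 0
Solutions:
 h(b) = C1*exp(-2*b/9)


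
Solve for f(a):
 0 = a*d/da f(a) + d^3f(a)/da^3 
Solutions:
 f(a) = C1 + Integral(C2*airyai(-a) + C3*airybi(-a), a)


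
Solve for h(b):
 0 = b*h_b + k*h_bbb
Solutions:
 h(b) = C1 + Integral(C2*airyai(b*(-1/k)^(1/3)) + C3*airybi(b*(-1/k)^(1/3)), b)


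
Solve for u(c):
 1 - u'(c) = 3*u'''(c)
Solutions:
 u(c) = C1 + C2*sin(sqrt(3)*c/3) + C3*cos(sqrt(3)*c/3) + c


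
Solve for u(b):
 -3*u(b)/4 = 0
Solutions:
 u(b) = 0


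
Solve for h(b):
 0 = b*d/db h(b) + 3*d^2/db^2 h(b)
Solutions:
 h(b) = C1 + C2*erf(sqrt(6)*b/6)


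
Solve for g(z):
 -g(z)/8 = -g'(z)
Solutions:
 g(z) = C1*exp(z/8)


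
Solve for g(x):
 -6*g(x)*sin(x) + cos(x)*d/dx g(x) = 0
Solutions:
 g(x) = C1/cos(x)^6


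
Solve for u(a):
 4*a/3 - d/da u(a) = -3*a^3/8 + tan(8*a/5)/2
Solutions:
 u(a) = C1 + 3*a^4/32 + 2*a^2/3 + 5*log(cos(8*a/5))/16


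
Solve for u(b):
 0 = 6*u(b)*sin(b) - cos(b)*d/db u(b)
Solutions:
 u(b) = C1/cos(b)^6


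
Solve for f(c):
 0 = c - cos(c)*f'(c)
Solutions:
 f(c) = C1 + Integral(c/cos(c), c)


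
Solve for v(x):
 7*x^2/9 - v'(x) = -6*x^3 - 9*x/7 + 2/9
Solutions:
 v(x) = C1 + 3*x^4/2 + 7*x^3/27 + 9*x^2/14 - 2*x/9


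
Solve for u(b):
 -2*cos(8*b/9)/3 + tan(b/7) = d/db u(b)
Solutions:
 u(b) = C1 - 7*log(cos(b/7)) - 3*sin(8*b/9)/4


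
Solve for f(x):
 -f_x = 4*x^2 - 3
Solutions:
 f(x) = C1 - 4*x^3/3 + 3*x


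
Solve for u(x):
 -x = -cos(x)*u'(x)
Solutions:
 u(x) = C1 + Integral(x/cos(x), x)


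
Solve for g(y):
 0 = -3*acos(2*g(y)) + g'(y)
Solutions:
 Integral(1/acos(2*_y), (_y, g(y))) = C1 + 3*y


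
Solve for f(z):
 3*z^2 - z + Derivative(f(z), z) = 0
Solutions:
 f(z) = C1 - z^3 + z^2/2


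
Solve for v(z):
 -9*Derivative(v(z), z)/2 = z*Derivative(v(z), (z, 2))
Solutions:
 v(z) = C1 + C2/z^(7/2)


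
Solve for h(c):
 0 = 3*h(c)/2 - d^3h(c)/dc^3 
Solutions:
 h(c) = C3*exp(2^(2/3)*3^(1/3)*c/2) + (C1*sin(2^(2/3)*3^(5/6)*c/4) + C2*cos(2^(2/3)*3^(5/6)*c/4))*exp(-2^(2/3)*3^(1/3)*c/4)


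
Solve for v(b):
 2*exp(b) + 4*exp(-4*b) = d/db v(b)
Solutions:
 v(b) = C1 + 2*exp(b) - exp(-4*b)


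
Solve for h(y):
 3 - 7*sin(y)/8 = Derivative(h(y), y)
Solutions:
 h(y) = C1 + 3*y + 7*cos(y)/8


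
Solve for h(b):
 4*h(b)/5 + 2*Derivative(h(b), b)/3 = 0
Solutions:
 h(b) = C1*exp(-6*b/5)


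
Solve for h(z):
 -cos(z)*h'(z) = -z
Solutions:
 h(z) = C1 + Integral(z/cos(z), z)


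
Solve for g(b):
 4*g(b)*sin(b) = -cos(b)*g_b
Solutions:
 g(b) = C1*cos(b)^4


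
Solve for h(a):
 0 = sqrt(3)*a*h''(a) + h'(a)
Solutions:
 h(a) = C1 + C2*a^(1 - sqrt(3)/3)


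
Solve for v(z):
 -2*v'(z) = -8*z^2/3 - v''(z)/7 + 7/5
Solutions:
 v(z) = C1 + C2*exp(14*z) + 4*z^3/9 + 2*z^2/21 - 1009*z/1470


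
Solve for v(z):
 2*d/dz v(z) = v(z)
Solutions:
 v(z) = C1*exp(z/2)


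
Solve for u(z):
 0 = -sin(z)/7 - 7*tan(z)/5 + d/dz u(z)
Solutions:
 u(z) = C1 - 7*log(cos(z))/5 - cos(z)/7


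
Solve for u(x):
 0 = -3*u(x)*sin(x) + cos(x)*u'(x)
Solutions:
 u(x) = C1/cos(x)^3


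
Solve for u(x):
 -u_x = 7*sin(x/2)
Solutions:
 u(x) = C1 + 14*cos(x/2)


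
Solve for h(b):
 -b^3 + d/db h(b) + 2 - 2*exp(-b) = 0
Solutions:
 h(b) = C1 + b^4/4 - 2*b - 2*exp(-b)


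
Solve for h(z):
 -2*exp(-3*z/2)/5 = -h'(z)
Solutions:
 h(z) = C1 - 4*exp(-3*z/2)/15
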